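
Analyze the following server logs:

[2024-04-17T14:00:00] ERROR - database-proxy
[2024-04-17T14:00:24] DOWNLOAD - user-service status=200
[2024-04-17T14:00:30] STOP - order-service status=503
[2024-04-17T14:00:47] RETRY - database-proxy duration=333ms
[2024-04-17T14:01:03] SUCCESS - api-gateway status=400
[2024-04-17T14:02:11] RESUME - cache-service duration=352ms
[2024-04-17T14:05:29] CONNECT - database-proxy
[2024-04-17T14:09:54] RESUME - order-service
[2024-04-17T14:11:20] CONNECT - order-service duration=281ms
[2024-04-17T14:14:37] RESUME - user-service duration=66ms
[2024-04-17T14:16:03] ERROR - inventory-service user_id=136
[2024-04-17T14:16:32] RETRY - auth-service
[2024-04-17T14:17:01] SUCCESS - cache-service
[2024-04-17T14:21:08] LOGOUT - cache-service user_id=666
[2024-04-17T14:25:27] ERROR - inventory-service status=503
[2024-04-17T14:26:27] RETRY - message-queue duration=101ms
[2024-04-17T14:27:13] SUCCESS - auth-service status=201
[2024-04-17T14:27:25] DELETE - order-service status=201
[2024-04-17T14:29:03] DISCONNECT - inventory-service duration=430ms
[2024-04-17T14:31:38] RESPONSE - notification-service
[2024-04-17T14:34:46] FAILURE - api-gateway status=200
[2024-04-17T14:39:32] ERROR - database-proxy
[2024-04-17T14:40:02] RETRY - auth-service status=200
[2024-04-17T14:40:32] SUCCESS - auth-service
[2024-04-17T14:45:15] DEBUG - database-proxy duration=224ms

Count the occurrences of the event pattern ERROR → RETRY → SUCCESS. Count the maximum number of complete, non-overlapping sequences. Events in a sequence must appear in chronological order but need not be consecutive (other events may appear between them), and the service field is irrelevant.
4

To count sequences:

1. Look for pattern: ERROR → RETRY → SUCCESS
2. Greedily scan the log in chronological order, matching each sequence element in turn (ignoring service)
3. Each time the full pattern completes, increment the count and restart matching from the next event
4. Complete non-overlapping sequences found: 4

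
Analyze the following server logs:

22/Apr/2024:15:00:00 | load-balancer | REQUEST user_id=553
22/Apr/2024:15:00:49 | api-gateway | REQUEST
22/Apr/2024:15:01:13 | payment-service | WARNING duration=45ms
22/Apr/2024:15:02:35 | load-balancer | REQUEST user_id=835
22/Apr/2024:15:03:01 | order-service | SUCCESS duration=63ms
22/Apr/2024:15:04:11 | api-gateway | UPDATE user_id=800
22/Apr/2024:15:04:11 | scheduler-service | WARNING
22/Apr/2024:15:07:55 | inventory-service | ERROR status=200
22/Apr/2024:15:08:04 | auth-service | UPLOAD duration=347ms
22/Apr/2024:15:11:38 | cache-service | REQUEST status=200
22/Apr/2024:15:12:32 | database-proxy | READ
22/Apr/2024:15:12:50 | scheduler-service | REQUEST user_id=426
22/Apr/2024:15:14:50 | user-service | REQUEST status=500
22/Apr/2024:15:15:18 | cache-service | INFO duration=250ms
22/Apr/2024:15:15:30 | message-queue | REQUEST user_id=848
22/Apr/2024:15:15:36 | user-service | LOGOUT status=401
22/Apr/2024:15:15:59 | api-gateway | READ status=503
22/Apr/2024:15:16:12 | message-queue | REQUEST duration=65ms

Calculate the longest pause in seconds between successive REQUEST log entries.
543

To find the longest gap:

1. Extract all REQUEST events in chronological order
2. Calculate time differences between consecutive events
3. Find the maximum difference
4. Longest gap: 543 seconds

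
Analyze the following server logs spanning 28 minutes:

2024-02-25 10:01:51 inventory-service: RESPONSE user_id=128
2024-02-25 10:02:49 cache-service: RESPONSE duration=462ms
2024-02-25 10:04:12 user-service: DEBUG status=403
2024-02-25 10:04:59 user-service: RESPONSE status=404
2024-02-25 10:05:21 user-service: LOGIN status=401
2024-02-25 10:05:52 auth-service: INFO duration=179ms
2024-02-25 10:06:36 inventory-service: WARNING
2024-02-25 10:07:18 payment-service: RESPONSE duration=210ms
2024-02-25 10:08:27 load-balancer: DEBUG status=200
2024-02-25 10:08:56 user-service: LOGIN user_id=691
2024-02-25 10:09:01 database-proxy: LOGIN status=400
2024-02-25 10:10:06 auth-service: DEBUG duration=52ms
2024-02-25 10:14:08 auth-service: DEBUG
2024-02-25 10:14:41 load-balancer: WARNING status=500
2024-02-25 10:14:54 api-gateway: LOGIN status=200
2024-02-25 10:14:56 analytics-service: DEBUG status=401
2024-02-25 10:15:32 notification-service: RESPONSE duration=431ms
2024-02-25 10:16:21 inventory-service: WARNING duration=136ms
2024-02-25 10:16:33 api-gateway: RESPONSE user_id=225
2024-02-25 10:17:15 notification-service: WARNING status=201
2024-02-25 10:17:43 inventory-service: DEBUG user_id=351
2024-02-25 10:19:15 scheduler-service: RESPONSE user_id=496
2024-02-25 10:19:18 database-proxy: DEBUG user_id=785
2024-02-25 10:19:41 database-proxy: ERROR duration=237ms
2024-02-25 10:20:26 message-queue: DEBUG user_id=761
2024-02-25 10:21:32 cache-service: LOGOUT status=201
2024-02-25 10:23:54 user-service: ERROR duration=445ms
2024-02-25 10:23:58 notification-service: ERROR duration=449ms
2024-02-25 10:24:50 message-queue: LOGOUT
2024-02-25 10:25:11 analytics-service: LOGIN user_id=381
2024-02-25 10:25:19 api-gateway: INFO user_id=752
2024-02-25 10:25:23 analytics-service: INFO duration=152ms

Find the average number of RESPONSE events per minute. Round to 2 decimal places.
0.25

To calculate the rate:

1. Count total RESPONSE events: 7
2. Total time period: 28 minutes
3. Rate = 7 / 28 = 0.25 events per minute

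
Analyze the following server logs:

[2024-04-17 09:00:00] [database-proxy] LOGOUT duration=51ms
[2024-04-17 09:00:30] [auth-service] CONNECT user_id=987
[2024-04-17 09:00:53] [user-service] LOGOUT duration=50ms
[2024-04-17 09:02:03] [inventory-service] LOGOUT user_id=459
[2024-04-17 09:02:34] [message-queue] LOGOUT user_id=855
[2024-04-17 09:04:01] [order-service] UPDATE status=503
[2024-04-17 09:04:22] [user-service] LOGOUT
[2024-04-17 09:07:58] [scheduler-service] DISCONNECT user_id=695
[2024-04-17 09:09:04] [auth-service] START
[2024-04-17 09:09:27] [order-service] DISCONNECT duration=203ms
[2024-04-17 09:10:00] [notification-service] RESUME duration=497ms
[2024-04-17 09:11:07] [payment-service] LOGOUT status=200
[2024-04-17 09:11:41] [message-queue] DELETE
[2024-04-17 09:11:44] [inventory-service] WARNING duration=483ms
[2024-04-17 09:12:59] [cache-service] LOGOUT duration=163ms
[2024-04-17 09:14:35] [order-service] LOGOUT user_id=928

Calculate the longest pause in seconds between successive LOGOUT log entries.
405

To find the longest gap:

1. Extract all LOGOUT events in chronological order
2. Calculate time differences between consecutive events
3. Find the maximum difference
4. Longest gap: 405 seconds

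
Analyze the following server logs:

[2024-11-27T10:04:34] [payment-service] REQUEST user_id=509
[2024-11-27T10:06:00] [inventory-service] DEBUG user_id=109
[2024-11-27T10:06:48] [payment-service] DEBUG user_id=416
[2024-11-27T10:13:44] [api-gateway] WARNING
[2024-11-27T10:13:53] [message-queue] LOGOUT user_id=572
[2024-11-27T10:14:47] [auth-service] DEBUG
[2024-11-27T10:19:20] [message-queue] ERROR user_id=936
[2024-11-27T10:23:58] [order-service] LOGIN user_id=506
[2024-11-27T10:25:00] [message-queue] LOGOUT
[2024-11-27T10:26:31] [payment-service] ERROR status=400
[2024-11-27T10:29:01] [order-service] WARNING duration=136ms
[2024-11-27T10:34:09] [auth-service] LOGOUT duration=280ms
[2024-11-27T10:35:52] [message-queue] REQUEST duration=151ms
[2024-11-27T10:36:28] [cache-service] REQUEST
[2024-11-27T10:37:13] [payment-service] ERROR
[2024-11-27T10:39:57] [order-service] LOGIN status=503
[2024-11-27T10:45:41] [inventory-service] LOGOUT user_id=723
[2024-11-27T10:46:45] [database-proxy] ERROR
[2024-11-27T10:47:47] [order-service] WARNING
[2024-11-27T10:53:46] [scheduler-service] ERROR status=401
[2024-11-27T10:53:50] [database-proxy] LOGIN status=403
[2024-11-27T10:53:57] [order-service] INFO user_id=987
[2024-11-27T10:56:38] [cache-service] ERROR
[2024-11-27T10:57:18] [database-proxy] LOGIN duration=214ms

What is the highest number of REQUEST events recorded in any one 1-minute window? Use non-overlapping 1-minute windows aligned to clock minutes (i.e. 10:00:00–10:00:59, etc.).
1

To find the burst window:

1. Divide the log period into non-overlapping 1-minute windows starting at 10:00
2. Count REQUEST events in each window
3. Find the window with maximum count
4. Maximum events in a window: 1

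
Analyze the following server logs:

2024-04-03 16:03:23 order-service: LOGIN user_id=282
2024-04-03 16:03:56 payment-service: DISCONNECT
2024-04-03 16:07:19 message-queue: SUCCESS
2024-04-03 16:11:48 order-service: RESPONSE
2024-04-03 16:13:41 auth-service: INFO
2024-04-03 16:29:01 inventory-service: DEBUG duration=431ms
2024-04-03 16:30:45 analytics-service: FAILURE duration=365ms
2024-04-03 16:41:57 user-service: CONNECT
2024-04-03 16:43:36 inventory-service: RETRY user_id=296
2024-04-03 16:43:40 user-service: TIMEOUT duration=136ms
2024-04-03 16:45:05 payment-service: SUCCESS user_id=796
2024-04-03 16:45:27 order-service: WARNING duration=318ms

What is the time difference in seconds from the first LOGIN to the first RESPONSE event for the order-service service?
505

To find the time between events:

1. Locate the first LOGIN event for order-service: 2024-04-03 16:03:23
2. Locate the first RESPONSE event for order-service: 2024-04-03 16:11:48
3. Calculate the difference: 2024-04-03 16:11:48 - 2024-04-03 16:03:23 = 505 seconds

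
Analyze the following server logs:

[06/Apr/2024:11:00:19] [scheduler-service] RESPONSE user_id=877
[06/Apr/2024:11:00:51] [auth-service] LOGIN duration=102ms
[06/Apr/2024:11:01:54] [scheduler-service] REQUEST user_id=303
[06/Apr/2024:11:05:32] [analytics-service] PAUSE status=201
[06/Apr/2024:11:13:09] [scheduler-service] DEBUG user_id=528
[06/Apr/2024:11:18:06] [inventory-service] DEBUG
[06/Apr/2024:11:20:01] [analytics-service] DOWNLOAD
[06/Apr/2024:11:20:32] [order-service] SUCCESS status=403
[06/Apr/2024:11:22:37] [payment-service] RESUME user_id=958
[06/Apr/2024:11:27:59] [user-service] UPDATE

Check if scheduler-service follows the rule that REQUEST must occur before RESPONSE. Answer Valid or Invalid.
Invalid

To validate ordering:

1. Required order: REQUEST → RESPONSE
2. Rule: REQUEST must occur before RESPONSE
3. Check actual order of events for scheduler-service
4. Result: Invalid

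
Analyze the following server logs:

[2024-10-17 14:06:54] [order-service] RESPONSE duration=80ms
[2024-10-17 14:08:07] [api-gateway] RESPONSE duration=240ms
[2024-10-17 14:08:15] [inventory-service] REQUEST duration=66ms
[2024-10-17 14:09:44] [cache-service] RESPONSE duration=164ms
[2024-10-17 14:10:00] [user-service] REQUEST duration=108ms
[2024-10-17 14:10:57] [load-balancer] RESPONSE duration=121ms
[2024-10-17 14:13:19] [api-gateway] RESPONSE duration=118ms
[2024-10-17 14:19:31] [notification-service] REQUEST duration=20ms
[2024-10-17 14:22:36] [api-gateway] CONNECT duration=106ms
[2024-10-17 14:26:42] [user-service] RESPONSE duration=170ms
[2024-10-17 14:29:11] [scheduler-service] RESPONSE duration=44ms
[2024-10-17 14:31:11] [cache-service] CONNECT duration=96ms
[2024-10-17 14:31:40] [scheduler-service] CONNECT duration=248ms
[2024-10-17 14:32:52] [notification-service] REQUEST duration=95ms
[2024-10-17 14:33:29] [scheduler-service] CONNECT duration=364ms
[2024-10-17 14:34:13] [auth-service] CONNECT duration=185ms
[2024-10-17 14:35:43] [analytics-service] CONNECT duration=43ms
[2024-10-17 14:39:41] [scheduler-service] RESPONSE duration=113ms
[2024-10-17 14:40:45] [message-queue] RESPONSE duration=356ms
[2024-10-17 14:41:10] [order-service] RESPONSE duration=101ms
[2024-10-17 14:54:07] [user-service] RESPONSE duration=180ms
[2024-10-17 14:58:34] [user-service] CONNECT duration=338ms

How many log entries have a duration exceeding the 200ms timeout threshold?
5

To count timeouts:

1. Threshold: 200ms
2. Extract duration from each log entry
3. Count entries where duration > 200
4. Timeout count: 5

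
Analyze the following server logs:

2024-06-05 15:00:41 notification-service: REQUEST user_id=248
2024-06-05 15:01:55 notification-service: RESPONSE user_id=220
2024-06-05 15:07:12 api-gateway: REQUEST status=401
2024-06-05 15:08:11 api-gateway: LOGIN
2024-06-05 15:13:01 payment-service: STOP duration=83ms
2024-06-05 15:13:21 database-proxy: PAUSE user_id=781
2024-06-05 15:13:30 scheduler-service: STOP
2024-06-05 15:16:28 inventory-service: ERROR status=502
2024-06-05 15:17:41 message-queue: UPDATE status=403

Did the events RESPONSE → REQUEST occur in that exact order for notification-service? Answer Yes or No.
No

To verify sequence order:

1. Find all events in sequence RESPONSE → REQUEST for notification-service
2. Extract their timestamps
3. Check if timestamps are in ascending order
4. Result: No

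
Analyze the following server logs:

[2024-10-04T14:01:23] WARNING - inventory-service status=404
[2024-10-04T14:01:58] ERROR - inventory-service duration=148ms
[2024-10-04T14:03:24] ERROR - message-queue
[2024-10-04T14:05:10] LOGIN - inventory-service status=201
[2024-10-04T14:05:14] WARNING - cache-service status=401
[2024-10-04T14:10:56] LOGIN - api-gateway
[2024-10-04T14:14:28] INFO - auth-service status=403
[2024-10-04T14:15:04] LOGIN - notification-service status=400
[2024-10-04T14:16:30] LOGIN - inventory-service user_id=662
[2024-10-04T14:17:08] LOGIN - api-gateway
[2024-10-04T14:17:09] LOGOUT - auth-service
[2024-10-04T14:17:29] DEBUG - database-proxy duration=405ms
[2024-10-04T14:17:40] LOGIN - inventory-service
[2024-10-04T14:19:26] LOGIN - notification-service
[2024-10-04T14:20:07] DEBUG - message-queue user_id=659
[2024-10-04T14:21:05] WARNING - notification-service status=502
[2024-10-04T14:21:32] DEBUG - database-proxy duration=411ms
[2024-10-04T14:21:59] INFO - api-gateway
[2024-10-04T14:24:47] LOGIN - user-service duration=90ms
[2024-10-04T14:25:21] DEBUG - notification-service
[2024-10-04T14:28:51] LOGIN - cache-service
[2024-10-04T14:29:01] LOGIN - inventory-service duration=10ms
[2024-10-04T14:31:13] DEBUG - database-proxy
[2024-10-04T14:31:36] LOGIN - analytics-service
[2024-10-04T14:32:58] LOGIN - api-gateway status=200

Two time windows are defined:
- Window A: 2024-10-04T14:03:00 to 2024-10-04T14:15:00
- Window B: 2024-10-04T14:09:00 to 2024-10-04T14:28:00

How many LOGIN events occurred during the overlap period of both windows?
1

To find overlap events:

1. Window A: 2024-10-04T14:03:00 to 2024-10-04T14:15:00
2. Window B: 2024-10-04T14:09:00 to 2024-10-04T14:28:00
3. Overlap period: 2024-10-04T14:09:00 to 2024-10-04T14:15:00
4. Count LOGIN events in overlap: 1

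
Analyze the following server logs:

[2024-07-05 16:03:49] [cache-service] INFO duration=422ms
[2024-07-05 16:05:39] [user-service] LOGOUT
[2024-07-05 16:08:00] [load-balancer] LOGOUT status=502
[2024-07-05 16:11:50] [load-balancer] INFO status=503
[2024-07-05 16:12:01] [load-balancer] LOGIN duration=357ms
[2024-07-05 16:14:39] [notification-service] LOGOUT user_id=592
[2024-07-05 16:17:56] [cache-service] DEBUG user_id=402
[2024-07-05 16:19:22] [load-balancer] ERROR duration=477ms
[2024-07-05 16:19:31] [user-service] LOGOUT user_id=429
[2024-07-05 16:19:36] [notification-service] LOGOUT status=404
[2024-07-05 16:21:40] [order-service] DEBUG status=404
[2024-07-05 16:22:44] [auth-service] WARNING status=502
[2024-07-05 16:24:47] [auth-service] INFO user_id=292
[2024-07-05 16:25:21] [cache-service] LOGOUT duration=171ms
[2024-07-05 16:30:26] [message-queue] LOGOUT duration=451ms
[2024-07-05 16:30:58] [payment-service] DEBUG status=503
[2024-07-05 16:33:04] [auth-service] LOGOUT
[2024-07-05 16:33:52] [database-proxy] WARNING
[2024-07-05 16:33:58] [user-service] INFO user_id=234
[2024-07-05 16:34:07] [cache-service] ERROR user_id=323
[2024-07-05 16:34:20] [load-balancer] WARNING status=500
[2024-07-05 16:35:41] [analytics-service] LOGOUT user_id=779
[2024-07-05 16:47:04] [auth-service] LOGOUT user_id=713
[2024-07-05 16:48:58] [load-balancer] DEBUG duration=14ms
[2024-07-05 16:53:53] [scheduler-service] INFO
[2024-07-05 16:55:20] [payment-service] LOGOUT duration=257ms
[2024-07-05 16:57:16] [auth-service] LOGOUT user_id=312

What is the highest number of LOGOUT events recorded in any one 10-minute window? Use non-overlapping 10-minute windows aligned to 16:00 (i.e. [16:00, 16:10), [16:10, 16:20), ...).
3

To find the burst window:

1. Divide the log period into non-overlapping 10-minute windows starting at 16:00
2. Count LOGOUT events in each window
3. Find the window with maximum count
4. Maximum events in a window: 3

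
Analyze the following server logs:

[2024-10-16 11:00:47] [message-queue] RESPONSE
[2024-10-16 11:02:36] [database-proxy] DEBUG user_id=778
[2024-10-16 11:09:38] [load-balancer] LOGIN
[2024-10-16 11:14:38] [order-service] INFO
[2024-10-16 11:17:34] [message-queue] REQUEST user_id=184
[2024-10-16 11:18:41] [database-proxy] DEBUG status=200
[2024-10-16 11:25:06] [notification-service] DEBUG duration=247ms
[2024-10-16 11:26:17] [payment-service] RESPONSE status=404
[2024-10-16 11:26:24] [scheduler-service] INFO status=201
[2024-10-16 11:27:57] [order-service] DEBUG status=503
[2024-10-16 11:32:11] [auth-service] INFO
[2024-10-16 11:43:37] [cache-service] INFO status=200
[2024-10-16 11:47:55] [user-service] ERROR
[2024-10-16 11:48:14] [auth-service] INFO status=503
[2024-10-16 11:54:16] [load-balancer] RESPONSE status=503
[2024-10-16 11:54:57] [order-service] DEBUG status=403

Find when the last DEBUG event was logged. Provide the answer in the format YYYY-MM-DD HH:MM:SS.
2024-10-16 11:54:57

To find the last event:

1. Filter for all DEBUG events
2. Sort by timestamp
3. Select the last one
4. Timestamp: 2024-10-16 11:54:57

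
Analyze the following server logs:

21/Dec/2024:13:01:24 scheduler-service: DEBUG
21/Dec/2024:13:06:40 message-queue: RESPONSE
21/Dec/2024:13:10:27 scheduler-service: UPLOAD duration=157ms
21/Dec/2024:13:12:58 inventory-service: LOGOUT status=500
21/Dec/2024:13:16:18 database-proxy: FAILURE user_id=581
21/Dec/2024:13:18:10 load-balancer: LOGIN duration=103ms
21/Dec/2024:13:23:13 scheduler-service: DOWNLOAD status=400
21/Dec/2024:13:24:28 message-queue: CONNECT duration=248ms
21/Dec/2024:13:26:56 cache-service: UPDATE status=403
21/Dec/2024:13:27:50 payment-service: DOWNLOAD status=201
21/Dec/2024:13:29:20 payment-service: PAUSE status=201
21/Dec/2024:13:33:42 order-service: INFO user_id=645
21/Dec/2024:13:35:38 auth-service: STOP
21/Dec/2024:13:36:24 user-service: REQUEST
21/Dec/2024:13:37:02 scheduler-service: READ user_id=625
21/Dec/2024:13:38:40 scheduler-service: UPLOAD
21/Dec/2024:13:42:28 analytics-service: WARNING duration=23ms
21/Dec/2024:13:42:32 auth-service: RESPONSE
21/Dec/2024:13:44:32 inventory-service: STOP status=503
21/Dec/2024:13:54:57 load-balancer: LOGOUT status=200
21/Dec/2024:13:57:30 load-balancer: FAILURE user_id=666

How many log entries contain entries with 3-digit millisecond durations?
3

To find matching entries:

1. Pattern to match: entries with 3-digit millisecond durations
2. Scan each log entry for the pattern
3. Count matches: 3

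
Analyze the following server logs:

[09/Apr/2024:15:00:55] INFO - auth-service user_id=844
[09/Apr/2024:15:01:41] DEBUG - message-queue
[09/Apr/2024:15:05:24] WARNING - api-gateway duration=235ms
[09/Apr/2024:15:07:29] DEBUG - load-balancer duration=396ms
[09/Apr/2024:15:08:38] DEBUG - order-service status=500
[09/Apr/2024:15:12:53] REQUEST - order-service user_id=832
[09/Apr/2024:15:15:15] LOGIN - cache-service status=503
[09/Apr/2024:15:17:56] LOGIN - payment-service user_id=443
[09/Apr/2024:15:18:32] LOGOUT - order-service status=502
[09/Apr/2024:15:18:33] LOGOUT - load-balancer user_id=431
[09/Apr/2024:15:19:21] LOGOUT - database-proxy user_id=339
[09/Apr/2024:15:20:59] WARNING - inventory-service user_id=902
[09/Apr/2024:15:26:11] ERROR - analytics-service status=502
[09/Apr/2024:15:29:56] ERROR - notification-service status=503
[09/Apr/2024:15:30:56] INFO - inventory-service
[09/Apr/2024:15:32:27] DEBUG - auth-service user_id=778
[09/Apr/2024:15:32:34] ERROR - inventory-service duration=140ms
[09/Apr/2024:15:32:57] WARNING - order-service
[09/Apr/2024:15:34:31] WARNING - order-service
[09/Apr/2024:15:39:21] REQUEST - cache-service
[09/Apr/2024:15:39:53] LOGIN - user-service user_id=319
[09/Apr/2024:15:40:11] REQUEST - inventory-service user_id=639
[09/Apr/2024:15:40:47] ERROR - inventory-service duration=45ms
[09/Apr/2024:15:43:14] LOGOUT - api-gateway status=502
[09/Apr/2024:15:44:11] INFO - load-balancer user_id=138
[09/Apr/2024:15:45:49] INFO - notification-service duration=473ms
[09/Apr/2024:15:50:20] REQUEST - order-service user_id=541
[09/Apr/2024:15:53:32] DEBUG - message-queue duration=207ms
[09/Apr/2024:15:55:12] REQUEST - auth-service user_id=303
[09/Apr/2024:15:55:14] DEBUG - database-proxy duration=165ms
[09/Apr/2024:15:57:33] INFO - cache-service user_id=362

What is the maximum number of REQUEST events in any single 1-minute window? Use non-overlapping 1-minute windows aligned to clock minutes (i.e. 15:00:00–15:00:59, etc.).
1

To find the burst window:

1. Divide the log period into non-overlapping 1-minute windows starting at 15:00
2. Count REQUEST events in each window
3. Find the window with maximum count
4. Maximum events in a window: 1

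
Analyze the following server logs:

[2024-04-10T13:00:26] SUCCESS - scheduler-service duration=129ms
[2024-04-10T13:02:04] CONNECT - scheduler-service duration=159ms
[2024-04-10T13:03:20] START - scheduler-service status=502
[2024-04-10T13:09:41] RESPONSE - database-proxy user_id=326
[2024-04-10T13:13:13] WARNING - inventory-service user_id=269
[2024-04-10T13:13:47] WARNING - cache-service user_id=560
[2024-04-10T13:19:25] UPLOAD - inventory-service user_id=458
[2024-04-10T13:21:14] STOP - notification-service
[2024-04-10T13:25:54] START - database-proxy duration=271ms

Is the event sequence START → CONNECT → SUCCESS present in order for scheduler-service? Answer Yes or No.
No

To verify sequence order:

1. Find all events in sequence START → CONNECT → SUCCESS for scheduler-service
2. Extract their timestamps
3. Check if timestamps are in ascending order
4. Result: No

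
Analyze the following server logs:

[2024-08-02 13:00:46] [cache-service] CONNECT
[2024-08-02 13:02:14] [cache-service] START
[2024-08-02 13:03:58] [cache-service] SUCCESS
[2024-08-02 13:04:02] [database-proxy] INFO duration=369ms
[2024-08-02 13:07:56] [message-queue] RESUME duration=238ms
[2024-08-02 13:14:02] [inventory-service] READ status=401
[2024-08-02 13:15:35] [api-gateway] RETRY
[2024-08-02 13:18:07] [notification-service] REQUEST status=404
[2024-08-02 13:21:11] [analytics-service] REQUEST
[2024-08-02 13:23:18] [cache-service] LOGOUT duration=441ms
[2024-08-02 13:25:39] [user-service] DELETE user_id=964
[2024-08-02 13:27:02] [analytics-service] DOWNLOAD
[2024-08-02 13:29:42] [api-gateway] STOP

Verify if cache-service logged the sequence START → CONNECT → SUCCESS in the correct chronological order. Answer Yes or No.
No

To verify sequence order:

1. Find all events in sequence START → CONNECT → SUCCESS for cache-service
2. Extract their timestamps
3. Check if timestamps are in ascending order
4. Result: No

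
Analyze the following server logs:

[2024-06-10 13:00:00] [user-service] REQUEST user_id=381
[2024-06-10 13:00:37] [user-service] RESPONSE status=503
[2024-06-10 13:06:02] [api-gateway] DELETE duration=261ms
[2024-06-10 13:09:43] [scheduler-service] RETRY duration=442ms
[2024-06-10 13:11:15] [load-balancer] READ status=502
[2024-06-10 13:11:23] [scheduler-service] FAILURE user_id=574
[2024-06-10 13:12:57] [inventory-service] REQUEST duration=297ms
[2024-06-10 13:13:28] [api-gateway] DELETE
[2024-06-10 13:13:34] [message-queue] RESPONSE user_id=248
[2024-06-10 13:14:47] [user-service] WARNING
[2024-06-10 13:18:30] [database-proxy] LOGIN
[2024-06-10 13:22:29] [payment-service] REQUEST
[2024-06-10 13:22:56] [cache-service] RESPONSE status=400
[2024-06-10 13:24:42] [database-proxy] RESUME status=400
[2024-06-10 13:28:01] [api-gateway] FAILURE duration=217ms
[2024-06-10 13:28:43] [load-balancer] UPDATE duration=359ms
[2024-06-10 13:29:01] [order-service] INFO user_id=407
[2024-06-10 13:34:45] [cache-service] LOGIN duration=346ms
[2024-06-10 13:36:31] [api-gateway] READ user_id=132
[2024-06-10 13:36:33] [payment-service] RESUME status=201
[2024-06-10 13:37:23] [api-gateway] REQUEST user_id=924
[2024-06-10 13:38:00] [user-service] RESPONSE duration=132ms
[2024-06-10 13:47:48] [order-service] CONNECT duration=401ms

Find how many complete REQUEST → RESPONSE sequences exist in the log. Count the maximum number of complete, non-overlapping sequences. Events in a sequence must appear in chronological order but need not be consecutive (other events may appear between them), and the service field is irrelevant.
4

To count sequences:

1. Look for pattern: REQUEST → RESPONSE
2. Greedily scan the log in chronological order, matching each sequence element in turn (ignoring service)
3. Each time the full pattern completes, increment the count and restart matching from the next event
4. Complete non-overlapping sequences found: 4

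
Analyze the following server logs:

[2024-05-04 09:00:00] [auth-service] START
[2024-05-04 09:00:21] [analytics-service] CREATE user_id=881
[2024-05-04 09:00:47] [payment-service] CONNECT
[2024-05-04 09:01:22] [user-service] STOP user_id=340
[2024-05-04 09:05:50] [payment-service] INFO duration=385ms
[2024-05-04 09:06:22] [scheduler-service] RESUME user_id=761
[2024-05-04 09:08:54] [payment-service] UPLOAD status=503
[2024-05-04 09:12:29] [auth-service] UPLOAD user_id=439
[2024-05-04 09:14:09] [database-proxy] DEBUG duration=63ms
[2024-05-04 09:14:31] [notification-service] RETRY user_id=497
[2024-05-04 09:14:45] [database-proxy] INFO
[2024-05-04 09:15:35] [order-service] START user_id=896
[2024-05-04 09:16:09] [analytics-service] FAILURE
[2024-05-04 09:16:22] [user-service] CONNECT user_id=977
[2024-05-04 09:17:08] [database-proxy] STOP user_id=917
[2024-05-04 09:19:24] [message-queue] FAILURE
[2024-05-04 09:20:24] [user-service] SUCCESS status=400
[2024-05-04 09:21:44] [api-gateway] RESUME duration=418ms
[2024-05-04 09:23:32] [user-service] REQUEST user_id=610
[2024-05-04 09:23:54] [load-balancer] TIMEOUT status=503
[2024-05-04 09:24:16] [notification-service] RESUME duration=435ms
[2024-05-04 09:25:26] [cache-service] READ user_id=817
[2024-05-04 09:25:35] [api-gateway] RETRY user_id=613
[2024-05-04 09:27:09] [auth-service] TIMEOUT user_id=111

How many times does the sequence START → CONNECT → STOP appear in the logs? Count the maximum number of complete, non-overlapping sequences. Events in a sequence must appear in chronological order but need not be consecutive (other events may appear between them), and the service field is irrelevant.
2

To count sequences:

1. Look for pattern: START → CONNECT → STOP
2. Greedily scan the log in chronological order, matching each sequence element in turn (ignoring service)
3. Each time the full pattern completes, increment the count and restart matching from the next event
4. Complete non-overlapping sequences found: 2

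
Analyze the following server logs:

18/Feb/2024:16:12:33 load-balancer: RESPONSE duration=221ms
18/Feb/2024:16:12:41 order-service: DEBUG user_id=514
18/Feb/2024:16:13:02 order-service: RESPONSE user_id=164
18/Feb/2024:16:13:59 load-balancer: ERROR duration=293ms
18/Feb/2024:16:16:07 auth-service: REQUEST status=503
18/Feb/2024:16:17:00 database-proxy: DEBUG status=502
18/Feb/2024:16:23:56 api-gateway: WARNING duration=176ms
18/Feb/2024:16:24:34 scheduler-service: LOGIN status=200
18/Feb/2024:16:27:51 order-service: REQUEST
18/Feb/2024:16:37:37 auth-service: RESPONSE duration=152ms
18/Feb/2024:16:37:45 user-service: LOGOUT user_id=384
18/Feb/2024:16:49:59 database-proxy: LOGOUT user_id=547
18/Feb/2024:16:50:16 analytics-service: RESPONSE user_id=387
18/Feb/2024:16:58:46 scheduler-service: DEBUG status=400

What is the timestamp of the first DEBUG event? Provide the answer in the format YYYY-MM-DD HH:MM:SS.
2024-02-18 16:12:41

To find the first event:

1. Filter for all DEBUG events
2. Sort by timestamp
3. Select the first one
4. Timestamp: 2024-02-18 16:12:41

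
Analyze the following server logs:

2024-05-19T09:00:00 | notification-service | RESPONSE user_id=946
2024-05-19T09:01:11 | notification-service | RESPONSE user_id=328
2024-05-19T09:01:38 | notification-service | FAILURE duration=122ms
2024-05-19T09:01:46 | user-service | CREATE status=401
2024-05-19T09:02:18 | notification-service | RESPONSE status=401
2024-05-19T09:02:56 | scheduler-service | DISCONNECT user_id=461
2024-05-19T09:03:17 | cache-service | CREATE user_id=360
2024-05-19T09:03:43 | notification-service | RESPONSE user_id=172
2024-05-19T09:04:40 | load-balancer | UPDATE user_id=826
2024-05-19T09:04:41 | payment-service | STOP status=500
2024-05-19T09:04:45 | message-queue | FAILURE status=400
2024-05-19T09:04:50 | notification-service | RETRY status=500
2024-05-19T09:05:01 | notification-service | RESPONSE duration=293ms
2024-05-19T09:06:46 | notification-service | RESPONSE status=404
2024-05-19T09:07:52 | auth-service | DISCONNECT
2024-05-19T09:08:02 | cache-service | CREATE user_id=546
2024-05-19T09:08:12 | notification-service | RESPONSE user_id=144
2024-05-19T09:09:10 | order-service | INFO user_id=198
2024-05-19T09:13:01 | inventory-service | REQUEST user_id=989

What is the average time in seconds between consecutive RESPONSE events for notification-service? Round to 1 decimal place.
82.0

To calculate average interval:

1. Find all RESPONSE events for notification-service in order
2. Calculate time gaps between consecutive events
3. Compute mean of gaps: 492 / 6 = 82.0 seconds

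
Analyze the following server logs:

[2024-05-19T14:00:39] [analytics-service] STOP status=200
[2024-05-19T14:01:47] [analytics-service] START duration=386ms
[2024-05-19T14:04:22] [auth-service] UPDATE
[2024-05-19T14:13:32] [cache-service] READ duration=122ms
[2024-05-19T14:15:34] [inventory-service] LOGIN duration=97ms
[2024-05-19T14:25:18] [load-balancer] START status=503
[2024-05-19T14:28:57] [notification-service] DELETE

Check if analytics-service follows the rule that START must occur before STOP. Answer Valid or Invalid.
Invalid

To validate ordering:

1. Required order: START → STOP
2. Rule: START must occur before STOP
3. Check actual order of events for analytics-service
4. Result: Invalid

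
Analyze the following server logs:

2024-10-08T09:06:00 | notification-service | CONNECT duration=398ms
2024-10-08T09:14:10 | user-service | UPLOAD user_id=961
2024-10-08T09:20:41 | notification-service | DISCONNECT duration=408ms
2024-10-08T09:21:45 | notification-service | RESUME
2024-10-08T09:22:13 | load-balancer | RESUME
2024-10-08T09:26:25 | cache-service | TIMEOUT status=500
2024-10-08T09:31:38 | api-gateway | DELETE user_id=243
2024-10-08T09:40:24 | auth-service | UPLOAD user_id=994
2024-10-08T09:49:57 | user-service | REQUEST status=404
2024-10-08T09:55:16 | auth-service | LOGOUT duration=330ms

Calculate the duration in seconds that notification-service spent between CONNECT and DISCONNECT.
881

To calculate state duration:

1. Find CONNECT event for notification-service: 2024-10-08T09:06:00
2. Find DISCONNECT event for notification-service: 2024-10-08T09:20:41
3. Calculate duration: 2024-10-08T09:20:41 - 2024-10-08T09:06:00 = 881 seconds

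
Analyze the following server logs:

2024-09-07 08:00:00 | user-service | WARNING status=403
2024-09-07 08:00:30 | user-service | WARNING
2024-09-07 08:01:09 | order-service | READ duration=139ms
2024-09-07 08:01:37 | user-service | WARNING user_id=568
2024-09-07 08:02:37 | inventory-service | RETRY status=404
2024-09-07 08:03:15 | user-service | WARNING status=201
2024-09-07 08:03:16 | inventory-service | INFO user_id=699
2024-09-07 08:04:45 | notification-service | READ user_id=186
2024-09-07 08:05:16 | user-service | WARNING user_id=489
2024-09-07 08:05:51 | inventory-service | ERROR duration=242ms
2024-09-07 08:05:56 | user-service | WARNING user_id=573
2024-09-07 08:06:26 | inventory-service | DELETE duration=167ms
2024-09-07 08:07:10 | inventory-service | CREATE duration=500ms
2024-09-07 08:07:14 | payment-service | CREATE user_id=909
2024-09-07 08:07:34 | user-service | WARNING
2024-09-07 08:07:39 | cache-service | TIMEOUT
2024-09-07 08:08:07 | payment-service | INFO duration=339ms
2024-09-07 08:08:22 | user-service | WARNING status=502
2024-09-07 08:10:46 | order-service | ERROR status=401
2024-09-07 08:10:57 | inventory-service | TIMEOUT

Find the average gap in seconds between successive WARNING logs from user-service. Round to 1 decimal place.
71.7

To calculate average interval:

1. Find all WARNING events for user-service in order
2. Calculate time gaps between consecutive events
3. Compute mean of gaps: 502 / 7 = 71.7 seconds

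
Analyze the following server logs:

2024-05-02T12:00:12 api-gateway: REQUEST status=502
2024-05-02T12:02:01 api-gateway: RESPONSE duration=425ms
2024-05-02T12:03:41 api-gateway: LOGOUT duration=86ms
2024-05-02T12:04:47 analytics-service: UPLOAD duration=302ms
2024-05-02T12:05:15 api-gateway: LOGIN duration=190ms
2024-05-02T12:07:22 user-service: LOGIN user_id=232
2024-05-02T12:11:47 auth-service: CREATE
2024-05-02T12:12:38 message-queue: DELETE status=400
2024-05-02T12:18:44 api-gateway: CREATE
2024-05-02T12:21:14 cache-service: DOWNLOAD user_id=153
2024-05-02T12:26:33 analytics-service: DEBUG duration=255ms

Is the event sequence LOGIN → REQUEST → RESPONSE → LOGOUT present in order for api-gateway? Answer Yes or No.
No

To verify sequence order:

1. Find all events in sequence LOGIN → REQUEST → RESPONSE → LOGOUT for api-gateway
2. Extract their timestamps
3. Check if timestamps are in ascending order
4. Result: No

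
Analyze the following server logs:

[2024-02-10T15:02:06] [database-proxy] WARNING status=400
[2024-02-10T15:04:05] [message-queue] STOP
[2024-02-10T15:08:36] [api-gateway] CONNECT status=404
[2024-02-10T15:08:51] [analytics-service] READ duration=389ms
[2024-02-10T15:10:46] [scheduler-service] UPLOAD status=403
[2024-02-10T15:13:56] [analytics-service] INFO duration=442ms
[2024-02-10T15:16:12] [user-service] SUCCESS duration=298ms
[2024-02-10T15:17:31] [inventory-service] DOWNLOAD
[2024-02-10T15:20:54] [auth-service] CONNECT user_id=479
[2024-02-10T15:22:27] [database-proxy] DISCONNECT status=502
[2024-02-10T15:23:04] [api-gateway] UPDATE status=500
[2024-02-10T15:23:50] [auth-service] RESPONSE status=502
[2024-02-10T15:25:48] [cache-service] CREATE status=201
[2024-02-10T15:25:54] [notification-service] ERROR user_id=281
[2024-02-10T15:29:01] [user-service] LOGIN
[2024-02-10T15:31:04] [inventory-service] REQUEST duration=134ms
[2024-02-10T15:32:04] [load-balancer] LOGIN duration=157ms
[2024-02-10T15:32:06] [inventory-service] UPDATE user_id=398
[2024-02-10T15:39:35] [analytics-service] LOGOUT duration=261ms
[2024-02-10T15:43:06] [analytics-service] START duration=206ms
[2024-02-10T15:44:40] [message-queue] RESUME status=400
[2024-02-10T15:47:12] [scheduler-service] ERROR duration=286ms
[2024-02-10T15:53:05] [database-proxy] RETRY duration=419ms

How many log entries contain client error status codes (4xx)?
4

To find matching entries:

1. Pattern to match: client error status codes (4xx)
2. Scan each log entry for the pattern
3. Count matches: 4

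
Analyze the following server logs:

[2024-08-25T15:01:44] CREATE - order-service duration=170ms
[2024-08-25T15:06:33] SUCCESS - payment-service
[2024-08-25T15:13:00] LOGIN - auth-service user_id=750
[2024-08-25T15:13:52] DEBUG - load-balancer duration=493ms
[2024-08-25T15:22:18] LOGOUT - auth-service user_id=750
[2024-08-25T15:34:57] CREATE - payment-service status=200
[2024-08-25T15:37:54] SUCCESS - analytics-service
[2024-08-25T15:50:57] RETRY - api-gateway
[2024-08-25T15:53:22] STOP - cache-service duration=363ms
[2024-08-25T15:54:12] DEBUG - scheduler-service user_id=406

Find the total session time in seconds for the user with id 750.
558

To calculate session duration:

1. Find LOGIN event for user_id=750: 2024-08-25T15:13:00
2. Find LOGOUT event for user_id=750: 2024-08-25T15:22:18
3. Session duration: 2024-08-25T15:22:18 - 2024-08-25T15:13:00 = 558 seconds (9 minutes)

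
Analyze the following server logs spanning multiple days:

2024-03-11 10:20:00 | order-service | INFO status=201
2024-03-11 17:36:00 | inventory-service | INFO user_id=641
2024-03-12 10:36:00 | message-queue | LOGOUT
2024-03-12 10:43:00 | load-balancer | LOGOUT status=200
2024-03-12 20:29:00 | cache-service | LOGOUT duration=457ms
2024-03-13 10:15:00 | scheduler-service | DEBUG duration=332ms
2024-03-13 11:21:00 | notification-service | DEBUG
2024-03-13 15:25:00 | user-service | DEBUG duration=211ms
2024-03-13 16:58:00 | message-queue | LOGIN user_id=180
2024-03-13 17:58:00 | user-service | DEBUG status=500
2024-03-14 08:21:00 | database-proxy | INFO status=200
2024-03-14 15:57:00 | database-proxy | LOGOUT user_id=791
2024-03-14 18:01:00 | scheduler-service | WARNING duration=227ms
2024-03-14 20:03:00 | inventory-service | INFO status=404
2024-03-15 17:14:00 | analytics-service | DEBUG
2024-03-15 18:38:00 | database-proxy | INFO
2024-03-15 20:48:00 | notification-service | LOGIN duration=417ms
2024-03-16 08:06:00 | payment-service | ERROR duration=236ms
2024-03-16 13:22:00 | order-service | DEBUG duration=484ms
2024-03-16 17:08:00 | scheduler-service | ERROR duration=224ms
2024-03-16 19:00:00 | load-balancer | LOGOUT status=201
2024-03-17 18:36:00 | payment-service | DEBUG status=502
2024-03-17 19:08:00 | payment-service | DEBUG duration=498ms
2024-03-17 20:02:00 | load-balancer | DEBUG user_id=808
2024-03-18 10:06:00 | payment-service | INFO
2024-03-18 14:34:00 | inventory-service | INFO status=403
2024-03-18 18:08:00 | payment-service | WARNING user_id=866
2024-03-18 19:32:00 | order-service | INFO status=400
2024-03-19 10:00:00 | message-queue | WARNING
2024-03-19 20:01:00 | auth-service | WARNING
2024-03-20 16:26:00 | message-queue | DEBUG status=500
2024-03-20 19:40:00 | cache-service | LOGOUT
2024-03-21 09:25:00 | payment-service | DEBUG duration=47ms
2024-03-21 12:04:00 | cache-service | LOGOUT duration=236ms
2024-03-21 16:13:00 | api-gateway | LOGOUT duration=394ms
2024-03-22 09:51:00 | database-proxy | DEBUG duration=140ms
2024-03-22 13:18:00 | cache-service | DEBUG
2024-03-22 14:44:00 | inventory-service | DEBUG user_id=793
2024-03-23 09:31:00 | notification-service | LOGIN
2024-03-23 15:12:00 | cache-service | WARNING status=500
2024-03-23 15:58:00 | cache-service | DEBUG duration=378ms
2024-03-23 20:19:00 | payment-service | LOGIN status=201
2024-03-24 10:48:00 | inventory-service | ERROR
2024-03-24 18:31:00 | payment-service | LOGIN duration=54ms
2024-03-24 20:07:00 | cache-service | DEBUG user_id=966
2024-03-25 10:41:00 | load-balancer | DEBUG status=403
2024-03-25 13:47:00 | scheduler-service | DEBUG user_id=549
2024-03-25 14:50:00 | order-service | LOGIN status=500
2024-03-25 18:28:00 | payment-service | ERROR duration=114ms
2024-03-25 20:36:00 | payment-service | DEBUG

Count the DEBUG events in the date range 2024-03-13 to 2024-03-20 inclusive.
10

To filter by date range:

1. Date range: 2024-03-13 through 2024-03-20, both dates inclusive
2. Filter for DEBUG events whose date falls in this range
3. Count matching events: 10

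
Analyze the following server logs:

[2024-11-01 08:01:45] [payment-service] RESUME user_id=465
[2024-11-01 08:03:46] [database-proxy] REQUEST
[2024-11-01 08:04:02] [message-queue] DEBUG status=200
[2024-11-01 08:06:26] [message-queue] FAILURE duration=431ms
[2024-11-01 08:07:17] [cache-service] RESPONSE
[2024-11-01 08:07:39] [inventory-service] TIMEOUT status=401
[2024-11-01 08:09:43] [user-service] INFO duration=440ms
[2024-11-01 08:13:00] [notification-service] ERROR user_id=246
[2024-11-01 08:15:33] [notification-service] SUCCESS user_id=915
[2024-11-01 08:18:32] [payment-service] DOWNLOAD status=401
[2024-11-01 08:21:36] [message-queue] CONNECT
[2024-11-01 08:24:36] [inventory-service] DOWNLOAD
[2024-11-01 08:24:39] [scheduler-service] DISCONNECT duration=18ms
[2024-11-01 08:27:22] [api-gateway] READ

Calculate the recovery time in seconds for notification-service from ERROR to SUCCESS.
153

To calculate recovery time:

1. Find ERROR event for notification-service: 2024-11-01 08:13:00
2. Find next SUCCESS event for notification-service: 2024-11-01 08:15:33
3. Recovery time: 2024-11-01 08:15:33 - 2024-11-01 08:13:00 = 153 seconds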